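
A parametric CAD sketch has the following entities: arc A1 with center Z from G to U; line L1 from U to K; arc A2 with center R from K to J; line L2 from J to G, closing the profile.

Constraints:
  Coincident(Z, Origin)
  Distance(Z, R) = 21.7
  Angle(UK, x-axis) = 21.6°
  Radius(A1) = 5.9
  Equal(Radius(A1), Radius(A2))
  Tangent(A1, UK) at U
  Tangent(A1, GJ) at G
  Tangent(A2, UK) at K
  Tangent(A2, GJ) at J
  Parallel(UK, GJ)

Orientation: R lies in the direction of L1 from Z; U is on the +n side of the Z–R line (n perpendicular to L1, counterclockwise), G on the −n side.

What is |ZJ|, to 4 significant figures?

22.49

Tangency of A1 to both parallel lines with radius 5.9 puts U and G at Z ± 5.9·n: U = (-2.172, 5.486), G = (2.172, -5.486). Equal radii place K and J the same way about R: K = R + 5.9·n = (18.00, 13.47), J = R − 5.9·n = (22.35, 2.503). Then |ZJ| = |J − Z| = 22.49.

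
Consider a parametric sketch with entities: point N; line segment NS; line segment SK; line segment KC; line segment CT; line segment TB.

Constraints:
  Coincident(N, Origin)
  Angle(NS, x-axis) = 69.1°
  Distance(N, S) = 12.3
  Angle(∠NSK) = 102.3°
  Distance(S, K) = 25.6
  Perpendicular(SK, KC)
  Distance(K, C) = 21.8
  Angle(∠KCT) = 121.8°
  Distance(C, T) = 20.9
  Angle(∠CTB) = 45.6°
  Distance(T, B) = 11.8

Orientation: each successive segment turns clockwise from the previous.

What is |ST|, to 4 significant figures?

33.74

The perpendicularity gives KC at right angles to SK, so KC runs at -98.60°; with |KC| = 21.8, C = (26.44, -13.89). ∠KCT = 121.8° gives CT at -156.8° from the x-axis; with |CT| = 20.9, T = (7.230, -22.13). Then |ST| = |T − S| = 33.74.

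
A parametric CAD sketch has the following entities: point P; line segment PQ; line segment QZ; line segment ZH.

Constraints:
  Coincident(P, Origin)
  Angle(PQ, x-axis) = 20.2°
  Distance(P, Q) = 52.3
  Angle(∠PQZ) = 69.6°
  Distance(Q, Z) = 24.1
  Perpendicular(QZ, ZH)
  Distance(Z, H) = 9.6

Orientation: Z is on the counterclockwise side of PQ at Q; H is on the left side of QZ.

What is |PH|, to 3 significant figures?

39.9

∠PQZ = 69.6°, so QZ runs at 20.2° + (180° − 69.6°) = 131° from the x-axis; with |QZ| = 24.1, Z = Q + 24.1·(cos 131°, sin 131°) = (33.4, 36.4). QZ is perpendicular to ZH; with |ZH| = 9.6 on the left of QZ, H = Z + 9.6·(-0.759, -0.651) = (26.1, 30.1). Then |PH| = |H − P| = 39.9.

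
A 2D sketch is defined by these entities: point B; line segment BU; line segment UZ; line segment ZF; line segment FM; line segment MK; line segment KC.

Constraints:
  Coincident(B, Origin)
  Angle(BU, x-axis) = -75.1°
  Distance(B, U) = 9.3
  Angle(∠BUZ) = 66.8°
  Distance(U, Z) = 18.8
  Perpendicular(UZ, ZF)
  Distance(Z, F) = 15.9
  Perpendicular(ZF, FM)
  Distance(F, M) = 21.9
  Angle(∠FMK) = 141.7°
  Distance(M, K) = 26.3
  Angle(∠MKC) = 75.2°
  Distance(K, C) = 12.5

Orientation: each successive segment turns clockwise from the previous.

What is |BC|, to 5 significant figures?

23.953

∠FMK = 141.7° gives MK at -46.600° from the x-axis; with |MK| = 26.3, K = (25.825, -12.810). ∠MKC = 75.2° gives KC at -151.40° from the x-axis; with |KC| = 12.5, C = (14.850, -18.794). Then |BC| = |C − B| = 23.953.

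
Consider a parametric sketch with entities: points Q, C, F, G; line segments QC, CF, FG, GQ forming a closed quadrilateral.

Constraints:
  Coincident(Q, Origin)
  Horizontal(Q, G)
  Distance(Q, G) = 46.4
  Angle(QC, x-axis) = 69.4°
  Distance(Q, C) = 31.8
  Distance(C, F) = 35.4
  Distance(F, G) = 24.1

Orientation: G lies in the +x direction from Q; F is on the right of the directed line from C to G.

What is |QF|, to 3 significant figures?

22.9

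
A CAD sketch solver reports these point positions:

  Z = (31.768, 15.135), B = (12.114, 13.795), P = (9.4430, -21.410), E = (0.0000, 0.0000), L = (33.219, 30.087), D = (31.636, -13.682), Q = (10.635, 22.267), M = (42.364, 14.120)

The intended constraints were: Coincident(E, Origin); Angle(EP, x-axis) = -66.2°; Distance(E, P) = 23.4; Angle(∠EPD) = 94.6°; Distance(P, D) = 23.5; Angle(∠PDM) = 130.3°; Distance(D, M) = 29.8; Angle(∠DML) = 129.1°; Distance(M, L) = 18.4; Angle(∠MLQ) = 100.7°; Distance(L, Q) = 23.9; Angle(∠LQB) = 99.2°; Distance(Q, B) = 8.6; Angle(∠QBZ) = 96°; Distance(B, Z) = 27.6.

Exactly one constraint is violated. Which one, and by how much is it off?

Distance(B, Z) = 27.6 — off by 7.90.

E = (0.00, 0.00) ✓; EP at -66.20° ✓; |EP| = 23.40 ✓; ∠EPD = 94.60° ✓; |PD| = 23.50 ✓; ∠PDM = 130.3° ✓; |DM| = 29.80 ✓; ∠DML = 129.1° ✓; |ML| = 18.40 ✓; ∠MLQ = 100.7° ✓; |LQ| = 23.90 ✓; ∠LQB = 99.20° ✓; |QB| = 8.600 ✓; ∠QBZ = 96.00° ✓; |BZ| = 19.70 ✗.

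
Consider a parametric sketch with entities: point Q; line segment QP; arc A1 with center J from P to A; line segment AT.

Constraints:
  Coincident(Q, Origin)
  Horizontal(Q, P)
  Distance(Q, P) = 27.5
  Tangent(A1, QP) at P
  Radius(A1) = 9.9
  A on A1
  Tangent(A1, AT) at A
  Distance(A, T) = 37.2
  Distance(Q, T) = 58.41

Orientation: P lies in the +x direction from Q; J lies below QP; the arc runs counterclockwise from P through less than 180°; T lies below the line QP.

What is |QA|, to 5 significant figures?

23.069

Checks: ∠(JP, PQ) = 90.00° ✓; |JP| = 9.900 ✓; |JA| = 9.900 ✓; ∠(JA, AT) = 90.00° ✓; |AT| = 37.20 ✓; |QT| = 58.41 ✓.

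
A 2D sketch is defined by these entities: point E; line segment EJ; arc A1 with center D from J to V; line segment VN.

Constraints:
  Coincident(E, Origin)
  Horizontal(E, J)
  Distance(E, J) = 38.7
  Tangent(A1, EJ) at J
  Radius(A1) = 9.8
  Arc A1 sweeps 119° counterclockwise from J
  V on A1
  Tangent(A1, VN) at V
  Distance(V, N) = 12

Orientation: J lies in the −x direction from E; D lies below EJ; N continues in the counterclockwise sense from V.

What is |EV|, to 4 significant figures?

49.46

E is at the origin; E and J share the same y with |EJ| = 38.7 and J on the −x side, so J = (-38.70, 0.000). A1 meets EJ tangentially, so DJ is at right angles to EJ, so D = J + (0, -9.8) = (-38.70, -9.800). On A1, J sits at bearing 90° from D; a 119° counterclockwise sweep puts V at bearing 209°, so V = D + 9.8·(cos 209°, sin 209°) = (-47.27, -14.55). Then |EV| = |V − E| = 49.46.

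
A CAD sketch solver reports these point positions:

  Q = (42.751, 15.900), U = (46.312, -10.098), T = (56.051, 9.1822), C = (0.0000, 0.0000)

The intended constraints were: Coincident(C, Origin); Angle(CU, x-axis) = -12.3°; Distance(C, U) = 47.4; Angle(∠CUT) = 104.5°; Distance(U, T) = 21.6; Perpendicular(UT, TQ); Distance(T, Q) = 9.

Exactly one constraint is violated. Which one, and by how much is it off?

Distance(T, Q) = 9 — off by 5.90.

C = (0.00, 0.00) ✓; CU at -12.30° ✓; |CU| = 47.40 ✓; ∠CUT = 104.5° ✓; |UT| = 21.60 ✓; ∠(UT, TQ) = 90.00° ✓; |TQ| = 14.90 ✗.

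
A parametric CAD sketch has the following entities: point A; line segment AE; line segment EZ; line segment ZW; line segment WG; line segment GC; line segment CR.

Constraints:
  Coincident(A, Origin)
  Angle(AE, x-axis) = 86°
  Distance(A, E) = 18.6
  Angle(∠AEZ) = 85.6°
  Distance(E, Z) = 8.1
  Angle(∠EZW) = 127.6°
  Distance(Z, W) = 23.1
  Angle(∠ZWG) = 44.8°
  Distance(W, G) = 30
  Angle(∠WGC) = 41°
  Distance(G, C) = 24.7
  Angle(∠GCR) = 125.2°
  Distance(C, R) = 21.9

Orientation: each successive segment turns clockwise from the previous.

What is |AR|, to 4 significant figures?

33.51

A is at the origin; AE runs at 86.0° with length 18.6, so E = (1.297, 18.55). ∠AEZ = 85.6° gives EZ at -8.400° from the x-axis; with |EZ| = 8.1, Z = (9.311, 17.37). ∠EZW = 127.6° gives ZW at -60.80° from the x-axis; with |ZW| = 23.1, W = (20.58, -2.793). ∠ZWG = 44.8° gives WG at 164.0° from the x-axis; with |WG| = 30.0, G = (-8.258, 5.476). ∠WGC = 41.0° gives GC at 25.00° from the x-axis; with |GC| = 24.7, C = (14.13, 15.91). ∠GCR = 125.2° gives CR at -29.80° from the x-axis; with |CR| = 21.9, R = (33.13, 5.031). Then |AR| = |R − A| = 33.51.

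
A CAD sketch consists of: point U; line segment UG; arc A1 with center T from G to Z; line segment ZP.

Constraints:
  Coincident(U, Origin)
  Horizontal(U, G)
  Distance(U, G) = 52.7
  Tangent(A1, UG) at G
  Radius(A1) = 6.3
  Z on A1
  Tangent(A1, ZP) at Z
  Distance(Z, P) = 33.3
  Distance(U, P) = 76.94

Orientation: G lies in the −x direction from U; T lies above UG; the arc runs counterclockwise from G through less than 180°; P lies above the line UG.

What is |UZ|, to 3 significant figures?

48.7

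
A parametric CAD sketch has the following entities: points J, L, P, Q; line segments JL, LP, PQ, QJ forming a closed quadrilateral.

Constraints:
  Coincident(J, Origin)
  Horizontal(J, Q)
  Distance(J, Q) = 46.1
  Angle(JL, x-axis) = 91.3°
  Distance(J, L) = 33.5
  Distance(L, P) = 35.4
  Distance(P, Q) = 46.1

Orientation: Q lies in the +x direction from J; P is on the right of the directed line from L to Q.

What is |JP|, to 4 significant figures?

1.900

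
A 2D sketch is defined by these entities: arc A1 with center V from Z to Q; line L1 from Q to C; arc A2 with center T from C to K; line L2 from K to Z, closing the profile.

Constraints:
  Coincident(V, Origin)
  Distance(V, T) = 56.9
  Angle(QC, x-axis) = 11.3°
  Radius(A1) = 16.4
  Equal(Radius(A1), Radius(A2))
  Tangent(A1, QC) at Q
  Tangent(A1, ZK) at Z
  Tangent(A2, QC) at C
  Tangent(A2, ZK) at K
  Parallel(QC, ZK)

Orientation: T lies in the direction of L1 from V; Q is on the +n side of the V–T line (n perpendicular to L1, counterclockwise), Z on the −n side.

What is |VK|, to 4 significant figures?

59.22

The slot axis is L1's direction at 11.3°, so u = (cos 11.3°, sin 11.3°) = (0.9806, 0.1959) and n = (−sin 11.3°, cos 11.3°) = (-0.1959, 0.9806). V is at the origin and T lies 56.9 along u from V, so T = 56.9·u = (55.80, 11.15). Tangency of A1 to both parallel lines with radius 16.4 puts Q and Z at V ± 16.4·n: Q = (-3.214, 16.08), Z = (3.214, -16.08). Equal radii place C and K the same way about T: C = T + 16.4·n = (52.58, 27.23), K = T − 16.4·n = (59.01, -4.933). Then |VK| = |K − V| = 59.22.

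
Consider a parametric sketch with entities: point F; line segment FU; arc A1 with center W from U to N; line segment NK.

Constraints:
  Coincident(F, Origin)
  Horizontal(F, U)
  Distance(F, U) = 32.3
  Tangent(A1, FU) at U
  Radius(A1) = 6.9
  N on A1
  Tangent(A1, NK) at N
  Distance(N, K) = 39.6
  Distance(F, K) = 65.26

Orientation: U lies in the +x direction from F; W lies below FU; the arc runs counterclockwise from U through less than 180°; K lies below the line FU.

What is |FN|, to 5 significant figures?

28.634

F is at the origin; F and U share the same y with |FU| = 32.3 and U on the +x side, so U = (32.300, 0.0000). The tangent condition forces WU to be normal to FU, so W = U + (0, -6.9) = (32.300, -6.9000). Since WN ⟂ NK (tangency), |WK| = √(6.9² + 39.6²) = 40.197 regardless of where N sits on A1. So K lies on both circle(F, 65.26) and circle(W, 40.197); the below-FU intersection is K = (48.466, -43.703). N is the foot of the tangent from K: N = (26.553, -10.718).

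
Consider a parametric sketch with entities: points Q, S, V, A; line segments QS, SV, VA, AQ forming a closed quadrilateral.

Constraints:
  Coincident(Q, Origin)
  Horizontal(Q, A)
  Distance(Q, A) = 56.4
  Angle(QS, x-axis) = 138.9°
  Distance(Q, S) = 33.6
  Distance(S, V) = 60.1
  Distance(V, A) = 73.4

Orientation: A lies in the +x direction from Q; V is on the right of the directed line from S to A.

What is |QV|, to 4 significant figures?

36.29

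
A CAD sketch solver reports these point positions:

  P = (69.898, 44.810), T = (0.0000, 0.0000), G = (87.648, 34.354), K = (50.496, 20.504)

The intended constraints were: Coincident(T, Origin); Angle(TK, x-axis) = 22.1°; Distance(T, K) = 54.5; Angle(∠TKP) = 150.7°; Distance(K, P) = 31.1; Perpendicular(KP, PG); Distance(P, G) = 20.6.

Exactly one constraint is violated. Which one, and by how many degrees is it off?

Perpendicular(KP, PG) — off by 8.10°.

T = (0.00, 0.00) ✓; TK at 22.10° ✓; |TK| = 54.50 ✓; ∠TKP = 150.7° ✓; |KP| = 31.10 ✓; ∠(KP, PG) = 81.90° ✗; |PG| = 20.60 ✓.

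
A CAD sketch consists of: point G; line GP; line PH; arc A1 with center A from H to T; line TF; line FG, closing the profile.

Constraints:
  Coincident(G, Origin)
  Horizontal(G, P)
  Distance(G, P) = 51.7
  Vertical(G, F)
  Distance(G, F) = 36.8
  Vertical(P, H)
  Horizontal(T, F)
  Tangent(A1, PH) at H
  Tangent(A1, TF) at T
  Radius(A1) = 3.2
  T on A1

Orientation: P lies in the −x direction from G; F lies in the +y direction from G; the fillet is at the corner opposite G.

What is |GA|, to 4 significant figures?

59.00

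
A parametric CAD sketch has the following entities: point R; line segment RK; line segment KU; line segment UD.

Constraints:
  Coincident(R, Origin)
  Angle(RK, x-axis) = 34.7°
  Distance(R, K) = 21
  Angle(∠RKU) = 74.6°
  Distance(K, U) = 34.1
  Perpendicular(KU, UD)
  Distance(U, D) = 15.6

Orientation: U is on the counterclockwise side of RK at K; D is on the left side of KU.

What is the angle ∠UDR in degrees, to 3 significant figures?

99.3°

R is at the origin; RK runs at 34.7° with length 21.0, so K = 21.0·(cos 34.7°, sin 34.7°) = (17.3, 12.0). ∠RKU = 74.6°, so KU runs at 34.7° + (180° − 74.6°) = 140° from the x-axis; with |KU| = 34.1, U = K + 34.1·(cos 140°, sin 140°) = (-8.90, 33.8). KU ⟂ UD; with |UD| = 15.6 on the left of KU, D = U + 15.6·(-0.641, -0.767) = (-18.9, 21.9). Then cos ∠UDR = DU·DR / (|DU||DR|), giving 99.3°.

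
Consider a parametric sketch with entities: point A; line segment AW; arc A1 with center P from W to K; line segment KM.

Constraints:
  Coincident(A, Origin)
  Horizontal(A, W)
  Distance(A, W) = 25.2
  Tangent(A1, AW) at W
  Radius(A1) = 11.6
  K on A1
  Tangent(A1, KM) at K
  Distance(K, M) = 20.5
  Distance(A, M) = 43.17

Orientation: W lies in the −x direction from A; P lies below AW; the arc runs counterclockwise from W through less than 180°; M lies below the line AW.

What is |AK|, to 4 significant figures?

39.31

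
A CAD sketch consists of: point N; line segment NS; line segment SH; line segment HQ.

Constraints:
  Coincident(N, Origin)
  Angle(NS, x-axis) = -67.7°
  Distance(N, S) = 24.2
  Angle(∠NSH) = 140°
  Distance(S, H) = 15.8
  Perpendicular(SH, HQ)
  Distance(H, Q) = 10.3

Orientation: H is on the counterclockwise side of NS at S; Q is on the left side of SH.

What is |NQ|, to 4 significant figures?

34.74

N is at the origin; NS runs at -67.7° with length 24.2, so S = 24.2·(cos -67.7°, sin -67.7°) = (9.183, -22.39). ∠NSH = 140.0°, so SH runs at -67.7° + (180° − 140.0°) = -27.70° from the x-axis; with |SH| = 15.8, H = S + 15.8·(cos -27.70°, sin -27.70°) = (23.17, -29.73). SH is perpendicular to HQ; with |HQ| = 10.3 on the left of SH, Q = H + 10.3·(0.4648, 0.8854) = (27.96, -20.62). Then |NQ| = |Q − N| = 34.74.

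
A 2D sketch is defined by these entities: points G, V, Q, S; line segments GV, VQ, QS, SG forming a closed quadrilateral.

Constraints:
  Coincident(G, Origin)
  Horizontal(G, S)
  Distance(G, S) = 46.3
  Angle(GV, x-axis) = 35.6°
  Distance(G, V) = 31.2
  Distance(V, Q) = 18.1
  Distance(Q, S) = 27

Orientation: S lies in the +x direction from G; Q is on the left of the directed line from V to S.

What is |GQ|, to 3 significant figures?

49.2

Checks: |VQ| = 18.10 ✓; |QS| = 27.00 ✓.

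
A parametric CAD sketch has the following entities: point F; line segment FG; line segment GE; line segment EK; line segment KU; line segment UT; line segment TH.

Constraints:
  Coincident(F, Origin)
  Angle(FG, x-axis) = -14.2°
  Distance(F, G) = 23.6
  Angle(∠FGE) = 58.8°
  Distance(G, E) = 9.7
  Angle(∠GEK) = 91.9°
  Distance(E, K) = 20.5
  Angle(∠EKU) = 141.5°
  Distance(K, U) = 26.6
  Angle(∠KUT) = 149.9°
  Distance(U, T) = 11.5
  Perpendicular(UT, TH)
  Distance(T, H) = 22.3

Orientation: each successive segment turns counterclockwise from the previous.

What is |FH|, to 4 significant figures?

37.53

F is at the origin; FG runs at -14.2° with length 23.6, so G = (22.88, -5.789). ∠FGE = 58.8° gives GE at 107.0° from the x-axis; with |GE| = 9.7, E = (20.04, 3.487). ∠GEK = 91.9° gives EK at -164.9° from the x-axis; with |EK| = 20.5, K = (0.2507, -1.853). ∠EKU = 141.5° gives KU at -126.4° from the x-axis; with |KU| = 26.6, U = (-15.53, -23.26). ∠KUT = 149.9° gives UT at -96.30° from the x-axis; with |UT| = 11.5, T = (-16.80, -34.69). The perpendicularity gives TH at right angles to UT, so TH runs at -6.300°; with |TH| = 22.3, H = (5.369, -37.14). Then |FH| = |H − F| = 37.53.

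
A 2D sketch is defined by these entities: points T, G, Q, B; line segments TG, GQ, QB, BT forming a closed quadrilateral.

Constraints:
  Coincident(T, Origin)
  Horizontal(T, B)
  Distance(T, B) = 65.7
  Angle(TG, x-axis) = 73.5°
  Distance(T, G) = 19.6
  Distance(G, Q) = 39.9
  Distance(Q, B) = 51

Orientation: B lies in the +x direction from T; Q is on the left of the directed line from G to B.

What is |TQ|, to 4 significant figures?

56.80

T is at the origin; TB is horizontal with |TB| = 65.7 and B in +x, so B = (65.7, 0). TG runs at 73.5° with |TG| = 19.6, so G = (5.567, 18.79). Q is determined by |GQ| = 39.9 and |QB| = 51.0 together: it lies at the intersection of circle(G, 39.9) and circle(B, 51.0). With |GB| = 63.00, the foot of the radical line on GB is 23.49 from G and the perpendicular offset is √(39.9² − 23.49²) = 32.25. Taking the left-of-GB solution: Q = (37.61, 42.57).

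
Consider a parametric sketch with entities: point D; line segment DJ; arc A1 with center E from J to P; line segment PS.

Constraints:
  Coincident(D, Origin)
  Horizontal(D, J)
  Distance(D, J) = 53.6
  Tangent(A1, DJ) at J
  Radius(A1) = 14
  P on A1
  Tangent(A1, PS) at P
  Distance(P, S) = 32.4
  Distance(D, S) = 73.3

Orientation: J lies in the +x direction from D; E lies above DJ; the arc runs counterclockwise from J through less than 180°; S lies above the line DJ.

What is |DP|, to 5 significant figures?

69.298

Checks: |EP| = 14.00 ✓; ∠(EP, PS) = 90.00° ✓; |PS| = 32.40 ✓; |DS| = 73.30 ✓.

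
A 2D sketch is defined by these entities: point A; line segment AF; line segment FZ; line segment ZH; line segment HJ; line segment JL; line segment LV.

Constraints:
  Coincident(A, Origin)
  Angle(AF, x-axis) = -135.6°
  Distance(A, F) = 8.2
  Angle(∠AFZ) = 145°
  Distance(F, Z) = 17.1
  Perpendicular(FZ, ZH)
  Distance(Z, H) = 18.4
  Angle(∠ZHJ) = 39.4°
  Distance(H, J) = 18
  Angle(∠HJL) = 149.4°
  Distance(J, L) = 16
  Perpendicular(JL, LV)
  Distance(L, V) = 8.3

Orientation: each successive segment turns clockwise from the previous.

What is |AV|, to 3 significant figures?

25.1

∠HJL = 149.4° gives JL at -71.8° from the x-axis; with |JL| = 16.0, L = (-7.19, -17.4). The perpendicularity gives LV at right angles to JL, so LV runs at -162°; with |LV| = 8.3, V = (-15.1, -20.0). Then |AV| = |V − A| = 25.1.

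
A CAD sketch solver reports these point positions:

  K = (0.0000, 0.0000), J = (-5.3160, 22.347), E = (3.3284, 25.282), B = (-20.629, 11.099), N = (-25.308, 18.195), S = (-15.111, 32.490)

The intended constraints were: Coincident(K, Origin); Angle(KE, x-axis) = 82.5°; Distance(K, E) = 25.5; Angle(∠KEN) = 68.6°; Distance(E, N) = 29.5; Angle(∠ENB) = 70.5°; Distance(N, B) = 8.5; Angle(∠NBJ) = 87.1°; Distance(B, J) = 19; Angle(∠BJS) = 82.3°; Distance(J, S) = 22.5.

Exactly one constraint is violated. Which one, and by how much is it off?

Distance(J, S) = 22.5 — off by 8.40.

K = (0.00, 0.00) ✓; KE at 82.50° ✓; |KE| = 25.50 ✓; ∠KEN = 68.60° ✓; |EN| = 29.50 ✓; ∠ENB = 70.50° ✓; |NB| = 8.500 ✓; ∠NBJ = 87.10° ✓; |BJ| = 19.00 ✓; ∠BJS = 82.30° ✓; |JS| = 14.10 ✗.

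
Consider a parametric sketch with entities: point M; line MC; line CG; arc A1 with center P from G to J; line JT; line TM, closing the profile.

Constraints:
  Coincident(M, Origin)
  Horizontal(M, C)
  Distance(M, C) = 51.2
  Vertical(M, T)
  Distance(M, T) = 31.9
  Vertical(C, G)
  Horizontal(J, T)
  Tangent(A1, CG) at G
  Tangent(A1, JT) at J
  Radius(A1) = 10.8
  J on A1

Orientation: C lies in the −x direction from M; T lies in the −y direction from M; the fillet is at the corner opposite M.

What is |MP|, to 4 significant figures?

45.58

M is at the origin; M and C share the same y with |MC| = 51.2 and C on the −x side, so C = (-51.20, 0.000). M and T share the same x with |MT| = 31.9 and T on the −y side, so T = (0.000, -31.90). The virtual corner opposite M is at (-51.20, -31.90). A1 meets CG tangentially, so PG is at right angles to CG and tangency of A1 to JT means the radius PJ is perpendicular to JT, with radius 10.8, so the center P sits 10.8 in from both sides at P = (-40.40, -21.10). Then |MP| = |P − M| = 45.58.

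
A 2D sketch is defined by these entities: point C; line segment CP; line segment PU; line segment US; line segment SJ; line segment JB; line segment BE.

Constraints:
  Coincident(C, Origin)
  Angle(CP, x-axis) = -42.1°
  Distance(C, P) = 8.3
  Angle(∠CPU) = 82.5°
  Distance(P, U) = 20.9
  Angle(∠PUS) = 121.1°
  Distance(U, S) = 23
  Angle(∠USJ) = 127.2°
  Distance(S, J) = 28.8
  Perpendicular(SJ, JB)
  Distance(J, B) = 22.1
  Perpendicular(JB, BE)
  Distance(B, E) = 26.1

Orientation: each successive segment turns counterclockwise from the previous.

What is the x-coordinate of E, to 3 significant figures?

0.996

SJ ⟂ JB, so JB runs at -103°; with |JB| = 22.1, B = (-24.4, 17.5). The perpendicularity gives BE at right angles to JB, so BE runs at -12.9°; with |BE| = 26.1, E = (0.996, 11.7). So E.x = 0.996.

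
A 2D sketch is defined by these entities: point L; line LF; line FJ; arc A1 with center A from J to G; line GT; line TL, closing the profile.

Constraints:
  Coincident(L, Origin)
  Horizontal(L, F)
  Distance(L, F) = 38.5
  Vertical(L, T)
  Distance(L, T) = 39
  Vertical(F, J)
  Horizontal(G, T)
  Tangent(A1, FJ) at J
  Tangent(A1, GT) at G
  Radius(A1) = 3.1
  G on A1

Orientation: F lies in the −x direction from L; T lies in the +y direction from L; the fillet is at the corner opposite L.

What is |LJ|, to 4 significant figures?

52.64

The virtual corner opposite L is at (-38.50, 39.00). A1 meets FJ tangentially, so AJ is at right angles to FJ and A1 meets GT tangentially, so AG is at right angles to GT, with radius 3.1, so the center A sits 3.1 in from both sides at A = (-35.40, 35.90). That places the tangent points at J = (-38.50, 35.90) on FJ and G = (-35.40, 39.00) on GT. Then |LJ| = |J − L| = 52.64.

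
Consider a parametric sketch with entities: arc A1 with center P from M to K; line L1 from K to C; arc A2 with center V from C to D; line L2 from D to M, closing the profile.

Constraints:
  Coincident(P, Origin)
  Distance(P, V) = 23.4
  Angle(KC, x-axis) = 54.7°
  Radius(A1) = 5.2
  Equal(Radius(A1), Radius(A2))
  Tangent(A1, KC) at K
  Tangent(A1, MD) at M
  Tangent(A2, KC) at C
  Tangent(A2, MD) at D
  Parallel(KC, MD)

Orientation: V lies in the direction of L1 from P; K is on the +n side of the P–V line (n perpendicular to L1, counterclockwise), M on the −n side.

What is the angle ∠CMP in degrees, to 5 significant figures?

66.038°

The slot axis is L1's direction at 54.7°, so u = (cos 54.7°, sin 54.7°) = (0.57786, 0.81614) and n = (−sin 54.7°, cos 54.7°) = (-0.81614, 0.57786). P is at the origin and V lies 23.4 along u from P, so V = 23.4·u = (13.522, 19.098). Tangency of A1 to both parallel lines with radius 5.2 puts K and M at P ± 5.2·n: K = (-4.2439, 3.0049), M = (4.2439, -3.0049). Equal radii place C and D the same way about V: C = V + 5.2·n = (9.2780, 22.102), D = V − 5.2·n = (17.766, 16.093). Then cos ∠CMP = MC·MP / (|MC||MP|), giving 66.038°.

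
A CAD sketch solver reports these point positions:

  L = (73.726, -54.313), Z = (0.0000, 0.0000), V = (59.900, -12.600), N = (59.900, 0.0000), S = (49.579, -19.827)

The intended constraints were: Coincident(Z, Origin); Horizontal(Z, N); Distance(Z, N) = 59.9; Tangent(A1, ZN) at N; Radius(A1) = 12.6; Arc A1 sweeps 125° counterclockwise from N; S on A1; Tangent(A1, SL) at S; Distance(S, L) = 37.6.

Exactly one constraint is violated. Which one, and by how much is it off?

Distance(S, L) = 37.6 — off by 4.50.

Z = (0.00, 0.00) ✓; Z.y = 0.00, N.y = 0.00 ✓; |ZN| = 59.90 ✓; ∠(VN, NZ) = 90.00° ✓; |VN| = 12.60 ✓; bearing(V→S) − bearing(V→N) = 125.0° ✓; |VS| = 12.60 ✓; ∠(VS, SL) = 90.00° ✓; |SL| = 42.10 ✗.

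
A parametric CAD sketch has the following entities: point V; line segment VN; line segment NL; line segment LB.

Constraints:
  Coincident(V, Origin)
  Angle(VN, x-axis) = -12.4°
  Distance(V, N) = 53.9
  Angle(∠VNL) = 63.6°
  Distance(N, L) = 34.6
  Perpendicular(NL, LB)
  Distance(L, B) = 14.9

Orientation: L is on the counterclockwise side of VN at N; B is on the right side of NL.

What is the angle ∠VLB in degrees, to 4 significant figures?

167.6°

V is at the origin; VN runs at -12.4° with length 53.9, so N = 53.9·(cos -12.4°, sin -12.4°) = (52.64, -11.57). ∠VNL = 63.6°, so NL runs at -12.4° + (180° − 63.6°) = 104.0° from the x-axis; with |NL| = 34.6, L = N + 34.6·(cos 104.0°, sin 104.0°) = (44.27, 22.00). NL ⟂ LB; with |LB| = 14.9 on the right of NL, B = L + 14.9·(0.9703, 0.2419) = (58.73, 25.60). Then cos ∠VLB = LV·LB / (|LV||LB|), giving 167.6°.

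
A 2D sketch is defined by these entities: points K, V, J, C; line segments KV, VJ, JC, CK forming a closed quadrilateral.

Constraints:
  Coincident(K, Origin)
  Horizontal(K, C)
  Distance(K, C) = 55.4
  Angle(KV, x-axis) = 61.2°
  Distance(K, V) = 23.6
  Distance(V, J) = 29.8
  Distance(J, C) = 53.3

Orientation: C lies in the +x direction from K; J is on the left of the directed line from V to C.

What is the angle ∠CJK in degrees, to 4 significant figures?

62.59°

K is at the origin; K and C share the same y with |KC| = 55.4 and C in +x, so C = (55.4, 0). KV runs at 61.2° with |KV| = 23.6, so V = (11.37, 20.68). J is determined by |VJ| = 29.8 and |JC| = 53.3 together: it lies at the intersection of circle(V, 29.8) and circle(C, 53.3). With |VC| = 48.65, the foot of the radical line on VC is 4.251 from V and the perpendicular offset is √(29.8² − 4.251²) = 29.50. Taking the left-of-VC solution: J = (27.76, 45.57).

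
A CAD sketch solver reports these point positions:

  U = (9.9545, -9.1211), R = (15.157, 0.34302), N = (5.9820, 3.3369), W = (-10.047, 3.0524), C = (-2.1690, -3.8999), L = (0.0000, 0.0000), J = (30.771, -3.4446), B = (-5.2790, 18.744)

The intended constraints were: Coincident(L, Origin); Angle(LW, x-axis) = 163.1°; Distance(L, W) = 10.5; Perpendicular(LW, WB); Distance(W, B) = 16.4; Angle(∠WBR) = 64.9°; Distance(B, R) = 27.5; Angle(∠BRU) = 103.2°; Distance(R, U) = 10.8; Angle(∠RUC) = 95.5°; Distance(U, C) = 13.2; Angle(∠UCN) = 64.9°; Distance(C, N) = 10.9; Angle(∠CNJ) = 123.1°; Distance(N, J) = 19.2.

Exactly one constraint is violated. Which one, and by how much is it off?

Distance(N, J) = 19.2 — off by 6.50.

L = (0.00, 0.00) ✓; LW at 163.1° ✓; |LW| = 10.50 ✓; ∠(LW, WB) = 90.00° ✓; |WB| = 16.40 ✓; ∠WBR = 64.90° ✓; |BR| = 27.50 ✓; ∠BRU = 103.2° ✓; |RU| = 10.80 ✓; ∠RUC = 95.50° ✓; |UC| = 13.20 ✓; ∠UCN = 64.90° ✓; |CN| = 10.90 ✓; ∠CNJ = 123.1° ✓; |NJ| = 25.70 ✗.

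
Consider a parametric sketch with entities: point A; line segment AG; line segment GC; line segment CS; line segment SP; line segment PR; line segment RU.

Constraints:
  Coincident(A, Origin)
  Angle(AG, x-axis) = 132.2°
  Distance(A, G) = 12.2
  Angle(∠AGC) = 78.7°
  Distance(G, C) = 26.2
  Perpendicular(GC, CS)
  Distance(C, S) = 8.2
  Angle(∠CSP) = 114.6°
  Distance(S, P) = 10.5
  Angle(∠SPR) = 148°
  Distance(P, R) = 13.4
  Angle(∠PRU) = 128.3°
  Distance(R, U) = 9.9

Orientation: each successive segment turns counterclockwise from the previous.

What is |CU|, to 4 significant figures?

28.02

∠SPR = 148.0° gives PR at 60.90° from the x-axis; with |PR| = 13.4, R = (-1.478, -0.1178). ∠PRU = 128.3° gives RU at 112.6° from the x-axis; with |RU| = 9.9, U = (-5.283, 9.022). Then |CU| = |U − C| = 28.02.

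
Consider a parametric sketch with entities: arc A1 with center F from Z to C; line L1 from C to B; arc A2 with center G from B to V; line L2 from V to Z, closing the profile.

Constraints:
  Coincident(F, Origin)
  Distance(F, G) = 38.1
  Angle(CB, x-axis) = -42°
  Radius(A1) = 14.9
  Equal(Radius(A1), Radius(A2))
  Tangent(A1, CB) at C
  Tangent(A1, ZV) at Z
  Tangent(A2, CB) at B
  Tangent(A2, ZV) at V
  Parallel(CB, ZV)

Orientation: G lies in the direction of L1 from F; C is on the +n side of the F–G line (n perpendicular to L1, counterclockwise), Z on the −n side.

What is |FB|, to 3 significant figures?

40.9

The slot axis is L1's direction at -42.0°, so u = (cos -42.0°, sin -42.0°) = (0.743, -0.669) and n = (−sin -42.0°, cos -42.0°) = (0.669, 0.743). F is at the origin and G lies 38.1 along u from F, so G = 38.1·u = (28.3, -25.5). Tangency of A1 to both parallel lines with radius 14.9 puts C and Z at F ± 14.9·n: C = (9.97, 11.1), Z = (-9.97, -11.1). Equal radii place B and V the same way about G: B = G + 14.9·n = (38.3, -14.4), V = G − 14.9·n = (18.3, -36.6). Then |FB| = |B − F| = 40.9.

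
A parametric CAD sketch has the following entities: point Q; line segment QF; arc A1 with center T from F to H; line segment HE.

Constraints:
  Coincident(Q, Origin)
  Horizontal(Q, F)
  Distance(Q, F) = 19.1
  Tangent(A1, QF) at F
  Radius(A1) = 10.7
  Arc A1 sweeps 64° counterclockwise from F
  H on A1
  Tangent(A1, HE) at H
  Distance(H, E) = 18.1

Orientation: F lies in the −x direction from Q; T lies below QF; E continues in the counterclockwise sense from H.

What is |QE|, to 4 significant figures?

42.89

Q is at the origin; QF is horizontal with |QF| = 19.1 and F on the −x side, so F = (-19.10, 0.000). A1 meets QF tangentially, so TF is at right angles to QF, so T = F + (0, -10.7) = (-19.10, -10.70). On A1, F sits at bearing 90° from T; a 64° counterclockwise sweep puts H at bearing 154°, so H = T + 10.7·(cos 154°, sin 154°) = (-28.72, -6.009). Tangency of A1 to HE means the radius TH is perpendicular to HE, so HE runs along (−sin 154°, cos 154°); with |HE| = 18.1, E = (-36.65, -22.28). Then |QE| = |E − Q| = 42.89.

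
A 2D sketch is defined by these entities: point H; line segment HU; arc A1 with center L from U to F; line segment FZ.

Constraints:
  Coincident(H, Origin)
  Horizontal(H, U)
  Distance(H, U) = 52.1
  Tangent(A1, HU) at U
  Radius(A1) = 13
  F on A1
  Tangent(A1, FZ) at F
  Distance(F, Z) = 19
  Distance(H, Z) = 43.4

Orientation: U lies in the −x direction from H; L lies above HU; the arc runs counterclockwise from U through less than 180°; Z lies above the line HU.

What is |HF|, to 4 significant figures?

40.74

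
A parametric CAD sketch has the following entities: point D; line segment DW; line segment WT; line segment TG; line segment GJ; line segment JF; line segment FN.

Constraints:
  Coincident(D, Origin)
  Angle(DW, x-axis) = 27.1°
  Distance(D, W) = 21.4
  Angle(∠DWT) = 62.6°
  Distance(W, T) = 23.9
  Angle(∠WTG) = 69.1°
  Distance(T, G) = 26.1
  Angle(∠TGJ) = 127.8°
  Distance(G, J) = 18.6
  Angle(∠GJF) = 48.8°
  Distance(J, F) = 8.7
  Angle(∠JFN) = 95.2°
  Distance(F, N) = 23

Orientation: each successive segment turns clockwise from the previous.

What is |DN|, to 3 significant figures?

16.1

D is at the origin; DW runs at 27.1° with length 21.4, so W = (19.1, 9.75). ∠DWT = 62.6° gives WT at -90.3° from the x-axis; with |WT| = 23.9, T = (18.9, -14.2). ∠WTG = 69.1° gives TG at 159° from the x-axis; with |TG| = 26.1, G = (-5.41, -4.71). ∠TGJ = 127.8° gives GJ at 107° from the x-axis; with |GJ| = 18.6, J = (-10.7, 13.1). ∠GJF = 48.8° gives JF at -24.6° from the x-axis; with |JF| = 8.7, F = (-2.81, 9.49). ∠JFN = 95.2° gives FN at -109° from the x-axis; with |FN| = 23.0, N = (-10.5, -12.2). Then |DN| = |N − D| = 16.1.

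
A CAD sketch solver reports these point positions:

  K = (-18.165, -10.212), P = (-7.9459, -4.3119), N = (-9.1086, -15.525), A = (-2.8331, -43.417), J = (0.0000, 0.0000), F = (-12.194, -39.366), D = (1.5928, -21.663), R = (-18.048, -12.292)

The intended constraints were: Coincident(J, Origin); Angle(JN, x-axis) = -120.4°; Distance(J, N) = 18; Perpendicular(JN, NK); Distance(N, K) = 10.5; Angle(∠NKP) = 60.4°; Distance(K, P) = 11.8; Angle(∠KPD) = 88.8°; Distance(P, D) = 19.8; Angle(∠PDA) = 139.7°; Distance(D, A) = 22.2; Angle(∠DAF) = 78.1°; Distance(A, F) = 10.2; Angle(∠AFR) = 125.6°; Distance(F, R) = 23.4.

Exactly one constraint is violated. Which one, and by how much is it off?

Distance(F, R) = 23.4 — off by 4.30.

J = (0.00, 0.00) ✓; JN at -120.4° ✓; |JN| = 18.00 ✓; ∠(JN, NK) = 90.00° ✓; |NK| = 10.50 ✓; ∠NKP = 60.40° ✓; |KP| = 11.80 ✓; ∠KPD = 88.80° ✓; |PD| = 19.80 ✓; ∠PDA = 139.7° ✓; |DA| = 22.20 ✓; ∠DAF = 78.10° ✓; |AF| = 10.20 ✓; ∠AFR = 125.6° ✓; |FR| = 27.70 ✗.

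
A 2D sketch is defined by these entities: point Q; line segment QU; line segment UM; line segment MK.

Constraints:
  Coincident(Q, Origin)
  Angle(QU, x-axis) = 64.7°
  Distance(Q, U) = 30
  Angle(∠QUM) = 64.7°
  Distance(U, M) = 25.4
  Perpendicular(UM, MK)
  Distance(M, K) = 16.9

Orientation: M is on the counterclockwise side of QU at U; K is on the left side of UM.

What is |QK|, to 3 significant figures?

16.2

∠QUM = 64.7°, so UM runs at 64.7° + (180° − 64.7°) = 180° from the x-axis; with |UM| = 25.4, M = U + 25.4·(cos 180°, sin 180°) = (-12.6, 27.1). The perpendicularity gives MK at right angles to UM; with |MK| = 16.9 on the left of UM, K = M + 16.9·(-1.22e-16, -1.00) = (-12.6, 10.2). Then |QK| = |K − Q| = 16.2.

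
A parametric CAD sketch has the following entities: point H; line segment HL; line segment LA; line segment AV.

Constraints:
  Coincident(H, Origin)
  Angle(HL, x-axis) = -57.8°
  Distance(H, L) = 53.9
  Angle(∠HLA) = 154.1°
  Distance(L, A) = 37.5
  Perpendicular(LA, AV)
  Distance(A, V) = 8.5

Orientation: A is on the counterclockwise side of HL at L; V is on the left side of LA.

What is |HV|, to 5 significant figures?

87.292

H is at the origin; HL runs at -57.8° with length 53.9, so L = 53.9·(cos -57.8°, sin -57.8°) = (28.722, -45.610). ∠HLA = 154.1°, so LA runs at -57.8° + (180° − 154.1°) = -31.900° from the x-axis; with |LA| = 37.5, A = L + 37.5·(cos -31.900°, sin -31.900°) = (60.558, -65.426). LA is perpendicular to AV; with |AV| = 8.5 on the left of LA, V = A + 8.5·(0.52844, 0.84897) = (65.050, -58.210). Then |HV| = |V − H| = 87.292.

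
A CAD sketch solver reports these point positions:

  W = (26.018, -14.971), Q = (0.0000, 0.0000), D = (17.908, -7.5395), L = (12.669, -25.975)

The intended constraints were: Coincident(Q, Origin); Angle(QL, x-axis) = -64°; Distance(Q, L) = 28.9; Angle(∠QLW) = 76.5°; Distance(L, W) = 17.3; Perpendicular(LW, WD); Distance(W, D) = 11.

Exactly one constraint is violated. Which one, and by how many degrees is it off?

Perpendicular(LW, WD) — off by 8.00°.

Q = (0.00, 0.00) ✓; QL at -64.00° ✓; |QL| = 28.90 ✓; ∠QLW = 76.50° ✓; |LW| = 17.30 ✓; ∠(LW, WD) = 98.00° ✗; |WD| = 11.00 ✓.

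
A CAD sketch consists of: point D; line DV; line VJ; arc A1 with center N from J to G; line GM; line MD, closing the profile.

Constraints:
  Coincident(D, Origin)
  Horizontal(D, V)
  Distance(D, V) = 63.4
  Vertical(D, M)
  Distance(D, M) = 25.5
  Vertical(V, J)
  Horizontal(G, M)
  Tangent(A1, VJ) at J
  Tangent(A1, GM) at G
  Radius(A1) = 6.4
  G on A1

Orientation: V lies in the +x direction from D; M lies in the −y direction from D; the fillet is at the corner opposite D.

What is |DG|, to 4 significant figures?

62.44

D is at the origin; D and V share the same y with |DV| = 63.4 and V on the +x side, so V = (63.40, 0.000). DM is vertical with |DM| = 25.5 and M on the −y side, so M = (0.000, -25.50). The virtual corner opposite D is at (63.40, -25.50). Tangency of A1 to VJ means the radius NJ is perpendicular to VJ and A1 meets GM tangentially, so NG is at right angles to GM, with radius 6.4, so the center N sits 6.4 in from both sides at N = (57.00, -19.10). That places the tangent points at J = (63.40, -19.10) on VJ and G = (57.00, -25.50) on GM. Then |DG| = |G − D| = 62.44.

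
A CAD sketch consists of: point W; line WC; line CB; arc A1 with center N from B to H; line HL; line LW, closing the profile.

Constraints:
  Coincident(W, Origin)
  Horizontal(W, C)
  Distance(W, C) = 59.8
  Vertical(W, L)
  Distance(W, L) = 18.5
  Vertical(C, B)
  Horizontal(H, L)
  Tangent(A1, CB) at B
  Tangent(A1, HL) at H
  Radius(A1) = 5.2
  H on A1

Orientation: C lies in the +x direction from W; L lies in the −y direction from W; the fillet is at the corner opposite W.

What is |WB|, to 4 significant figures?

61.26

The virtual corner opposite W is at (59.80, -18.50). The tangent condition forces NB to be normal to CB and the tangent condition forces NH to be normal to HL, with radius 5.2, so the center N sits 5.2 in from both sides at N = (54.60, -13.30). That places the tangent points at B = (59.80, -13.30) on CB and H = (54.60, -18.50) on HL. Then |WB| = |B − W| = 61.26.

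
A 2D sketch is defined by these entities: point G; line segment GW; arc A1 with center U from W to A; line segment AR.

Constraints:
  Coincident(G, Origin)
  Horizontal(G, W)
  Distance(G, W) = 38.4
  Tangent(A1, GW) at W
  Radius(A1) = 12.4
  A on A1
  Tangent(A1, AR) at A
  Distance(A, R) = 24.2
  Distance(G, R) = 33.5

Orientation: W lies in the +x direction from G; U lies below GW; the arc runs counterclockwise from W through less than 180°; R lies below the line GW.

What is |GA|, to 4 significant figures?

28.10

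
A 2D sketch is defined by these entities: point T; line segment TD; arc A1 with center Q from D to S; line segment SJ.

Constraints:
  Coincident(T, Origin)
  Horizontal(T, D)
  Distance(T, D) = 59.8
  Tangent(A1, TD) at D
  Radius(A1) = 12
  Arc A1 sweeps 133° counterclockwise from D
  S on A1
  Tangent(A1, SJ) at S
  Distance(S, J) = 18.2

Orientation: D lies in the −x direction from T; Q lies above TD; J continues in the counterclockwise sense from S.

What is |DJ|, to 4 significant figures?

33.69

On A1, D sits at bearing -90° from Q; a 133° counterclockwise sweep puts S at bearing 43°, so S = Q + 12.0·(cos 43°, sin 43°) = (-51.02, 20.18). Since A1 is tangent to SJ there, QS ⟂ SJ, so SJ runs along (−sin 43°, cos 43°); with |SJ| = 18.2, J = (-63.44, 33.49). Then |DJ| = |J − D| = 33.69.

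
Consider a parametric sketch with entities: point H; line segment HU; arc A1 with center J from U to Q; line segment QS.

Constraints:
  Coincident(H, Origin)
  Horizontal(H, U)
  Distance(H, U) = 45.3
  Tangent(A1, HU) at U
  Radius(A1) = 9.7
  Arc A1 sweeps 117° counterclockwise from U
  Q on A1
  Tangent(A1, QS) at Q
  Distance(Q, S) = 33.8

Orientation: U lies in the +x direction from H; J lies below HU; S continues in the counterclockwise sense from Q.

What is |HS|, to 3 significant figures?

68.3

H is at the origin; H and U share the same y with |HU| = 45.3 and U on the +x side, so U = (45.3, 0.00). Since A1 is tangent to HU there, JU ⟂ HU, so J = U + (0, -9.7) = (45.3, -9.70). On A1, U sits at bearing 90° from J; a 117° counterclockwise sweep puts Q at bearing 207°, so Q = J + 9.7·(cos 207°, sin 207°) = (36.7, -14.1). A1 meets QS tangentially, so JQ is at right angles to QS, so QS runs along (−sin 207°, cos 207°); with |QS| = 33.8, S = (52.0, -44.2). Then |HS| = |S − H| = 68.3.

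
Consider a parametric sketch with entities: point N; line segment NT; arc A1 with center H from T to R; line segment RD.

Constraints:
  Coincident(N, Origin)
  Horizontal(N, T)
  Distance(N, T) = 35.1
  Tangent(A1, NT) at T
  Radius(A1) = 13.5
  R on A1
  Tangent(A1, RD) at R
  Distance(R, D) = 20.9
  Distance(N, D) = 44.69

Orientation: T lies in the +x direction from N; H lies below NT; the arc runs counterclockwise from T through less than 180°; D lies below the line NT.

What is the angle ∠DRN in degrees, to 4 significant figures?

137.0°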